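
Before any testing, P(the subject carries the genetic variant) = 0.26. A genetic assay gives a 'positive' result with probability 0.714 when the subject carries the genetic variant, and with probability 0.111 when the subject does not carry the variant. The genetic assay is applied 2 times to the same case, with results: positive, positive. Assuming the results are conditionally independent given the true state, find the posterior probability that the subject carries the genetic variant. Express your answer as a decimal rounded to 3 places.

Posterior P(H) ≈ 0.936

With H the event that the subject carries the genetic variant, the joint likelihood of the observed sequence is P(data|H) = 0.714·0.714 = 0.50980 and P(data|¬H) = 0.111·0.111 = 0.012321.
Bayes: P(H|data) = 0.26·0.50980 / (0.26·0.50980 + 0.74·0.012321) = 0.13255/0.14166 = 0.9356.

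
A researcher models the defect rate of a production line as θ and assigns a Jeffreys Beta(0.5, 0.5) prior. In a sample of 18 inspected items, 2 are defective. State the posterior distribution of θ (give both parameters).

The binomial likelihood is conjugate to the Beta prior: with 2 successes and 16 failures, the posterior is Beta(0.5+2, 0.5+16) = Beta(2.5, 16.5).

Posterior: Beta(2.5, 16.5)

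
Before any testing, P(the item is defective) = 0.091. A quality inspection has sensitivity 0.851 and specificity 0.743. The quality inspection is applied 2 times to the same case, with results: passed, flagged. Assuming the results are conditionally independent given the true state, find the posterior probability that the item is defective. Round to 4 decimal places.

Posterior P(H) ≈ 0.0623

Let H be the event that the item is defective; start with P(H) = 0.091. P('flagged'|H) = 0.851, P('flagged'|¬H) = 0.257.
Update on result 1 ('passed'): P(H) ← 0.149·0.0910 / (0.149·0.0910 + 0.743·0.9090) = 0.013559/0.68895 = 0.0197.
Update on result 2 ('flagged'): P(H) ← 0.851·0.0197 / (0.851·0.0197 + 0.257·0.9803) = 0.016748/0.26869 = 0.0623.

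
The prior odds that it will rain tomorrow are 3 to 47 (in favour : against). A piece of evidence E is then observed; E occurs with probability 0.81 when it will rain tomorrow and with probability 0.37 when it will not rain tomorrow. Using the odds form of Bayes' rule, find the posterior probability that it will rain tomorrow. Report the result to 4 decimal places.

Prior odds = 3/47 = 0.063830. In log-odds, ln(0.063830) = -2.7515.
Add log likelihood ratio: ln(2.1892) = 0.78353.
Posterior log-odds = -1.9680, so posterior odds = exp(-1.9680) = 0.13974. Converting, P(H|E) = 0.13974/1.1397 = 0.1226.

Posterior probability ≈ 0.1226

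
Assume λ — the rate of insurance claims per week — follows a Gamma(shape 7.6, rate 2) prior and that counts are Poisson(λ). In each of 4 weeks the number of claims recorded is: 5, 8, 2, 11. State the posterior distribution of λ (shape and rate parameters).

Total count ∑xᵢ = 26 over n = 4 weeks.
Gamma is conjugate to the Poisson likelihood: posterior is Gamma(shape = 7.6+26 = 33.6, rate = 2+4 = 6).

Posterior: Gamma(shape=33.6, rate=6)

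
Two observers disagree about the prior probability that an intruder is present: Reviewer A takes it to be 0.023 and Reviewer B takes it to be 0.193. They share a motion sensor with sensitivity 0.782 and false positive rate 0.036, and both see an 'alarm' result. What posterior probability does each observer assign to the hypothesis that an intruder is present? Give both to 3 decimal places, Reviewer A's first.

P('+'|H) = 0.782, P('+'|¬H) = 0.036.
Reviewer A: numerator 0.782·0.023 = 0.017986; evidence = 0.017986+0.036·0.977 = 0.053158; posterior = 0.338.
Reviewer B: numerator 0.782·0.193 = 0.15093; evidence = 0.15093+0.036·0.807 = 0.17998; posterior = 0.839.

Reviewer A: 0.338; Reviewer B: 0.839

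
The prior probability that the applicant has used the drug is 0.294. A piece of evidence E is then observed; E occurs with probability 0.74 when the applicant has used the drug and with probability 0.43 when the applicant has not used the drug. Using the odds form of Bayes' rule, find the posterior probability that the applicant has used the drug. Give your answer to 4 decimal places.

Prior odds = 0.294/(1−0.294) = 0.41643.
Likelihood ratio for E = 0.74/0.43 = 1.7209.
Posterior odds = prior odds × LR = 0.71665.
Posterior probability = odds/(1+odds) = 0.71665/1.7166 = 0.4175.

Posterior probability ≈ 0.4175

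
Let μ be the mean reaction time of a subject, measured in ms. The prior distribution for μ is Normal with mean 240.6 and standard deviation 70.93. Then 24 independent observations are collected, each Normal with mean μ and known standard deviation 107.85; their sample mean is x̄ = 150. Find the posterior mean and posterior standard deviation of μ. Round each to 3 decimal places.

With known σ, the Normal prior is conjugate. Weight on the data is w = (n/σ²)/(n/σ² + 1/τ₀²) = 0.00206334/(0.00206334+0.00019877) = 0.91213.
Posterior mean = w·x̄ + (1−w)·μ₀ = 0.91213·150 + 0.087867·240.6 = 157.961. Posterior variance = 1/(0.00206334+0.00019877) = 442.066, so SD = 21.025.

Posterior mean ≈ 157.961; posterior SD ≈ 21.025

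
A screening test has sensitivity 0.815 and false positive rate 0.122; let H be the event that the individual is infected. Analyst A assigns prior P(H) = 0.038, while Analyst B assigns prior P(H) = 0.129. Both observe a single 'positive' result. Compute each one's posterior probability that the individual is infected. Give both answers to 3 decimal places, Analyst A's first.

Analyst A: 0.209; Analyst B: 0.497

P('+'|H) = 0.815, P('+'|¬H) = 0.122.
Analyst A: numerator 0.815·0.038 = 0.030970; evidence = 0.030970+0.122·0.962 = 0.14833; posterior = 0.209.
Analyst B: numerator 0.815·0.129 = 0.10513; evidence = 0.10513+0.122·0.871 = 0.21140; posterior = 0.497.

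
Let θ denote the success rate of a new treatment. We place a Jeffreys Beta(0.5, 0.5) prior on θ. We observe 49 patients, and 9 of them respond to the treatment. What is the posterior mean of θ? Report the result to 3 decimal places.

Observing 9 successes and 40 failures updates Beta(0.5, 0.5) by adding the success and failure counts to the two shape parameters: α = 0.5+9 = 9.5, β = 0.5+40 = 40.5.
Posterior mean = α/(α+β) = 9.5/50 = 0.190.

Posterior mean ≈ 0.190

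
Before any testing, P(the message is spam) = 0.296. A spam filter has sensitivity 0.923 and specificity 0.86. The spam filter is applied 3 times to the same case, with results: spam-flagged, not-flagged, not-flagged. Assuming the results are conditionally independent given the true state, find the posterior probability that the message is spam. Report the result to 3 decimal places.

Let H be the event that the message is spam; start with P(H) = 0.296. P('spam-flagged'|H) = 0.923, P('spam-flagged'|¬H) = 0.14.
Update on result 1 ('spam-flagged'): P(H) ← 0.923·0.2960 / (0.923·0.2960 + 0.14·0.7040) = 0.27321/0.37177 = 0.7349.
Update on result 2 ('not-flagged'): P(H) ← 0.077·0.7349 / (0.077·0.7349 + 0.86·0.2651) = 0.056586/0.28458 = 0.1988.
Update on result 3 ('not-flagged'): P(H) ← 0.077·0.1988 / (0.077·0.1988 + 0.86·0.8012) = 0.015311/0.70431 = 0.0217.

Posterior P(H) ≈ 0.022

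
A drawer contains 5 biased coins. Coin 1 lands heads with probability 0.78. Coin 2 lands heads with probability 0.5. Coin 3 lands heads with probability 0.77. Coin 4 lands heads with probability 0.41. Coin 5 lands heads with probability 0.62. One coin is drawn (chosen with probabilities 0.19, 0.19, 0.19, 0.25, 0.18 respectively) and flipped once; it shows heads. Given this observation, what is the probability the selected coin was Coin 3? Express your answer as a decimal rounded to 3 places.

Posterior probability ≈ 0.242

P(heads|C1) = 0.78; P(heads|C2) = 0.5; P(heads|C3) = 0.77; P(heads|C4) = 0.41; P(heads|C5) = 0.62.
Prior × likelihood for each source: 0.19·0.78=0.1482, 0.19·0.5=0.09500, 0.19·0.77=0.1463, 0.25·0.41=0.1025, 0.18·0.62=0.1116. Summing gives P(heads) = 0.60360.
P(Coin 3 | heads) = 0.1463 / 0.60360 = 0.242.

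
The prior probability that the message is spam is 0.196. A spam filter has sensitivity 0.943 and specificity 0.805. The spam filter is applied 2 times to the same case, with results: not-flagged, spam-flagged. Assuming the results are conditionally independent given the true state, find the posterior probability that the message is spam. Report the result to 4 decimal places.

Posterior P(H) ≈ 0.0770

Let H be the event that the message is spam; start with P(H) = 0.196. P('spam-flagged'|H) = 0.943, P('spam-flagged'|¬H) = 0.195.
Update on result 1 ('not-flagged'): P(H) ← 0.057·0.1960 / (0.057·0.1960 + 0.805·0.8040) = 0.011172/0.65839 = 0.0170.
Update on result 2 ('spam-flagged'): P(H) ← 0.943·0.0170 / (0.943·0.0170 + 0.195·0.9830) = 0.016001/0.20769 = 0.0770.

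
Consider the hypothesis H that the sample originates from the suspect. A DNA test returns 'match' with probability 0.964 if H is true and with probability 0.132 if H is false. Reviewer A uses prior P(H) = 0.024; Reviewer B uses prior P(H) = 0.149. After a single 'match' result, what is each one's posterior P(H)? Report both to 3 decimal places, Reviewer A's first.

Reviewer A: 0.152; Reviewer B: 0.561

The likelihood ratio for a 'match' result is 0.964/0.132 = 7.3030.
Reviewer A: prior odds 0.024/0.976 = 0.024590; posterior odds 0.17958; posterior probability 0.152.
Reviewer B: prior odds 0.149/0.851 = 0.17509; posterior odds 1.2787; posterior probability 0.561.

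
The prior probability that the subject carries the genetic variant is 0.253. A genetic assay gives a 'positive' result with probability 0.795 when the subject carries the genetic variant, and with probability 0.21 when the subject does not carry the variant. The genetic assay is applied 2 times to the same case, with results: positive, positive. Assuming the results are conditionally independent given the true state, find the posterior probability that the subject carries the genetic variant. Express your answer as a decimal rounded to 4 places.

Posterior P(H) ≈ 0.8292

Let H be the event that the subject carries the genetic variant; start with P(H) = 0.253. P('positive'|H) = 0.795, P('positive'|¬H) = 0.21.
Update on result 1 ('positive'): P(H) ← 0.795·0.2530 / (0.795·0.2530 + 0.21·0.7470) = 0.20114/0.35801 = 0.5618.
Update on result 2 ('positive'): P(H) ← 0.795·0.5618 / (0.795·0.5618 + 0.21·0.4382) = 0.44665/0.53867 = 0.8292.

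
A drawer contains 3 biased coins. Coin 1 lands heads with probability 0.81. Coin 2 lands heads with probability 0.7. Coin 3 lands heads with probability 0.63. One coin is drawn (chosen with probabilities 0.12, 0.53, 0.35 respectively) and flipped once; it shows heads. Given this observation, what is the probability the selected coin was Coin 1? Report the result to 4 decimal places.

Posterior probability ≈ 0.1411

P(heads|C1) = 0.81; P(heads|C2) = 0.7; P(heads|C3) = 0.63.
Prior × likelihood for each source: 0.12·0.81=0.09720, 0.53·0.7=0.3710, 0.35·0.63=0.2205. Summing gives P(heads) = 0.68870.
P(Coin 1 | heads) = 0.09720 / 0.68870 = 0.1411.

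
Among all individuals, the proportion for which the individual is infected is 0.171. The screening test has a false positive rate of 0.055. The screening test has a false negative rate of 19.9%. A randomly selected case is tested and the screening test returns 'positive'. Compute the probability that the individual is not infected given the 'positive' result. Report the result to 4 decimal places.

Let H be the event that the individual is infected. P(H) = 0.171, so P(¬H) = 0.829. With E the 'positive' result, P(E|H) = 0.801 and P(E|¬H) = 0.055.
P(E) = 0.801·0.171 + 0.055·0.829 = 0.13697 + 0.045595 = 0.18257.
By Bayes' theorem, P(H|E) = 0.13697 / 0.18257 = 0.7503. Hence P(¬H|E) = 1 − 0.7503 = 0.2497.

P(¬H | E) ≈ 0.2497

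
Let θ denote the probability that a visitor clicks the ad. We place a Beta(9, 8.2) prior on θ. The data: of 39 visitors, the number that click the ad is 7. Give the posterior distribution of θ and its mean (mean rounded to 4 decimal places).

Posterior: Beta(16, 40.2); mean ≈ 0.2847

The binomial likelihood is conjugate to the Beta prior: with 7 successes and 32 failures, the posterior is Beta(9+7, 8.2+32) = Beta(16, 40.2).
Posterior mean = α/(α+β) = 16/56.2 = 0.2847.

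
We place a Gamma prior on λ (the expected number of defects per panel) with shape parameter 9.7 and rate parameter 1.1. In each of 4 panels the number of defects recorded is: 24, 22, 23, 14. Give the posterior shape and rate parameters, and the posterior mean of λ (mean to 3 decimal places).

Total count ∑xᵢ = 83 over n = 4 panels.
Gamma is conjugate to the Poisson likelihood: posterior is Gamma(shape = 9.7+83 = 92.7, rate = 1.1+4 = 5.1).
E[λ | data] = 92.7/5.1 = 18.176.

Posterior: Gamma(shape=92.7, rate=5.1); mean ≈ 18.176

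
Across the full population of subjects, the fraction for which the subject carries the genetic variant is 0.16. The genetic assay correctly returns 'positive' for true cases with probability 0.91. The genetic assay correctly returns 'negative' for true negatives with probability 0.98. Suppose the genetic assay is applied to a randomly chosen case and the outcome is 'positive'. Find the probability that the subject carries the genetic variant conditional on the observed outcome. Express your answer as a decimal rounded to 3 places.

Write H for 'the subject carries the genetic variant'. Prior odds H:¬H = 0.16/0.84 = 0.19048. For the 'positive' outcome, the likelihood ratio is 0.91/0.02 = 45.500.
Posterior odds = 0.19048 × 45.500 = 8.6667, so P(H|E) = 8.6667/(1+8.6667) = 0.897.

P(H | E) ≈ 0.897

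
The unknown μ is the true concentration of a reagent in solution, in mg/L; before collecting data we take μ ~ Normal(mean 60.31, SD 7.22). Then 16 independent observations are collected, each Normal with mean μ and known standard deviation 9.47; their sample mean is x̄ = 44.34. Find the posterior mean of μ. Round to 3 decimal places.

Prior precision 1/τ₀² = 1/7.22² = 0.0191834; data precision n/σ² = 16/9.47² = 0.178410.
Posterior precision = 0.0191834 + 0.178410 = 0.197594.
Posterior mean = (0.0191834·60.31 + 0.178410·44.34) / 0.197594 = 45.890.

Posterior mean ≈ 45.890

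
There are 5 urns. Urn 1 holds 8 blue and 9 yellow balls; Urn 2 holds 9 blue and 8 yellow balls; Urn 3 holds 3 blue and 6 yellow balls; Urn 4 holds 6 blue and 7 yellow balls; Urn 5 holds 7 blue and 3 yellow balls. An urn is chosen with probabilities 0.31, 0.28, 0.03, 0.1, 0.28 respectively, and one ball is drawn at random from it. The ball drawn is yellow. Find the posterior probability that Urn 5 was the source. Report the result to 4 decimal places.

Posterior probability ≈ 0.1851

Tabulate prior·likelihood by source: [1] prior 0.31, lik 0.5294, product 0.1641; [2] prior 0.28, lik 0.4706, product 0.1318; [3] prior 0.03, lik 0.6667, product 0.02000; [4] prior 0.1, lik 0.5385, product 0.05385; [5] prior 0.28, lik 0.3, product 0.08400.
Normalizing constant = 0.45373; the posterior for Urn 5 is its product over the sum, 0.08400/0.45373 = 0.1851.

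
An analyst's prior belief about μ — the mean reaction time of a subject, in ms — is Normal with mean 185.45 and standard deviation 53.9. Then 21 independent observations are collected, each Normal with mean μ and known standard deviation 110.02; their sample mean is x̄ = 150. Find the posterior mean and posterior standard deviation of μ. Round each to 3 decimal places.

Posterior mean ≈ 155.869; posterior SD ≈ 21.931

Prior precision 1/τ₀² = 1/53.9² = 0.00034421; data precision n/σ² = 21/110.02² = 0.00173491.
Posterior precision = 0.00034421 + 0.00173491 = 0.00207912, giving posterior SD = 1/√0.00207912 = 21.931.
Posterior mean = (0.00034421·185.45 + 0.00173491·150) / 0.00207912 = 155.869.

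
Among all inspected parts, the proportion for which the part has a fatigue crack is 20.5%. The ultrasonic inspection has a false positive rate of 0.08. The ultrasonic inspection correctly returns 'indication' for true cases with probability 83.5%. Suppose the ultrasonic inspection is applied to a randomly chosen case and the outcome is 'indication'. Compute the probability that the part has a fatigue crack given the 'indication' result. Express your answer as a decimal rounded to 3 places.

Let H be the event that the part has a fatigue crack. P(H) = 0.205, so P(¬H) = 0.795. With E the 'indication' result, P(E|H) = 0.835 and P(E|¬H) = 0.08.
P(E) = 0.835·0.205 + 0.08·0.795 = 0.17117 + 0.063600 = 0.23478.
By Bayes' theorem, P(H|E) = 0.17117 / 0.23478 = 0.729.

P(H | E) ≈ 0.729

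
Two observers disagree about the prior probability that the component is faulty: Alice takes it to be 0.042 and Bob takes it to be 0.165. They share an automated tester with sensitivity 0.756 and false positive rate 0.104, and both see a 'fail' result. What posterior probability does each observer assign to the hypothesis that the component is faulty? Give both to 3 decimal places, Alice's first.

P('+'|H) = 0.756, P('+'|¬H) = 0.104.
Alice: numerator 0.756·0.042 = 0.031752; evidence = 0.031752+0.104·0.958 = 0.13138; posterior = 0.242.
Bob: numerator 0.756·0.165 = 0.12474; evidence = 0.12474+0.104·0.835 = 0.21158; posterior = 0.590.

Alice: 0.242; Bob: 0.590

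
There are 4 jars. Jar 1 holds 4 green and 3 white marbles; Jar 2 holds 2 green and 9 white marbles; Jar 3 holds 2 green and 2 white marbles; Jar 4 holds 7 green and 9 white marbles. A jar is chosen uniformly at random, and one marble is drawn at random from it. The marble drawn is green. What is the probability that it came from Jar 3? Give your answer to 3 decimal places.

Tabulate prior·likelihood by source: [1] prior 0.25, lik 0.5714, product 0.1429; [2] prior 0.25, lik 0.1818, product 0.04545; [3] prior 0.25, lik 0.5, product 0.1250; [4] prior 0.25, lik 0.4375, product 0.1094.
Normalizing constant = 0.42269; the posterior for Jar 3 is its product over the sum, 0.1250/0.42269 = 0.296.

Posterior probability ≈ 0.296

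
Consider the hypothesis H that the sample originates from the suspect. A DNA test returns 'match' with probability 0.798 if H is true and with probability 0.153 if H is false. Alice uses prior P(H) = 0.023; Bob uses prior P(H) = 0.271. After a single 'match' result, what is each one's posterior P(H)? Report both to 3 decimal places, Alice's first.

Alice: 0.109; Bob: 0.660

The likelihood ratio for a 'match' result is 0.798/0.153 = 5.2157.
Alice: prior odds 0.023/0.977 = 0.023541; posterior odds 0.12278; posterior probability 0.109.
Bob: prior odds 0.271/0.729 = 0.37174; posterior odds 1.9389; posterior probability 0.660.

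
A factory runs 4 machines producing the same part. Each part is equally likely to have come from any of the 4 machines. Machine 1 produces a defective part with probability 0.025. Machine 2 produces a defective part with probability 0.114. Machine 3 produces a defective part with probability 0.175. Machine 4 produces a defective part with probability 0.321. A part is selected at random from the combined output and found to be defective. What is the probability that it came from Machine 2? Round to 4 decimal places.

Posterior probability ≈ 0.1795

Tabulate prior·likelihood by source: [1] prior 0.25, lik 0.025, product 0.006250; [2] prior 0.25, lik 0.114, product 0.02850; [3] prior 0.25, lik 0.175, product 0.04375; [4] prior 0.25, lik 0.321, product 0.08025.
Normalizing constant = 0.15875; the posterior for Machine 2 is its product over the sum, 0.02850/0.15875 = 0.1795.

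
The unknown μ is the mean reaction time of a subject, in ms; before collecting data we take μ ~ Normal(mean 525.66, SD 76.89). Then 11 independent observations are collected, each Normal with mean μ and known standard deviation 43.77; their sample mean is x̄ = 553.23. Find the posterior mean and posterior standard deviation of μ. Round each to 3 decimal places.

Prior precision 1/τ₀² = 1/76.89² = 0.00016915; data precision n/σ² = 11/43.77² = 0.00574169.
Posterior precision = 0.00016915 + 0.00574169 = 0.00591083, giving posterior SD = 1/√0.00591083 = 13.007.
Posterior mean = (0.00016915·525.66 + 0.00574169·553.23) / 0.00591083 = 552.441.

Posterior mean ≈ 552.441; posterior SD ≈ 13.007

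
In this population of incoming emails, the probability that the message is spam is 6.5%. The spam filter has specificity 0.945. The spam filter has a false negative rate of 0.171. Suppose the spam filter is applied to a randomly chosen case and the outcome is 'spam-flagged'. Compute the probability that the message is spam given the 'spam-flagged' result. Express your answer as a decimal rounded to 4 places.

P(H | E) ≈ 0.5117

Write H for 'the message is spam'. Prior odds H:¬H = 0.065/0.935 = 0.069519. For the 'spam-flagged' outcome, the likelihood ratio is 0.829/0.055 = 15.073.
Posterior odds = 0.069519 × 15.073 = 1.0478, so P(H|E) = 1.0478/(1+1.0478) = 0.5117.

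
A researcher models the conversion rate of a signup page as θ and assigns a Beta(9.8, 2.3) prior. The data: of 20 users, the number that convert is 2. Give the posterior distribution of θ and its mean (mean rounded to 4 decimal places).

Posterior: Beta(11.8, 20.3); mean ≈ 0.3676

The binomial likelihood is conjugate to the Beta prior: with 2 successes and 18 failures, the posterior is Beta(9.8+2, 2.3+18) = Beta(11.8, 20.3).
Posterior mean = α/(α+β) = 11.8/32.1 = 0.3676.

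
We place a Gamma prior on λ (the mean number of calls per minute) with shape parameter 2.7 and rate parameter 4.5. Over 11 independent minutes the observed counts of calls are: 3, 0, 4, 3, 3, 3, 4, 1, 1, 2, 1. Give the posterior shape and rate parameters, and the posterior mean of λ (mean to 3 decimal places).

Posterior: Gamma(shape=27.7, rate=15.5); mean ≈ 1.787

The Poisson likelihood adds the total count to the shape and the number of exposure periods to the rate. Here ∑xᵢ = 25 and n = 11, so shape 2.7→27.7 and rate 4.5→15.5.
E[λ | data] = 27.7/15.5 = 1.787.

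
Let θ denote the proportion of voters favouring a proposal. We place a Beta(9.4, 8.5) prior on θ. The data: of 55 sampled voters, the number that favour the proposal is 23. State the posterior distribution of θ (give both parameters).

Posterior: Beta(32.4, 40.5)

Observing 23 successes and 32 failures updates Beta(9.4, 8.5) by adding the success and failure counts to the two shape parameters: α = 9.4+23 = 32.4, β = 8.5+32 = 40.5.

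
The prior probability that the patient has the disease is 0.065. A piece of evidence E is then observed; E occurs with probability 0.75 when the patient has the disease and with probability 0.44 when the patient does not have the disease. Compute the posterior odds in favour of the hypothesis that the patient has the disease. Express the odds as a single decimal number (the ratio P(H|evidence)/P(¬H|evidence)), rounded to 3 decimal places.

Posterior odds ≈ 0.118

Prior odds = 0.065/(1−0.065) = 0.069519.
Likelihood ratio for E = 0.75/0.44 = 1.7045.
Posterior odds = prior odds × LR = 0.11850.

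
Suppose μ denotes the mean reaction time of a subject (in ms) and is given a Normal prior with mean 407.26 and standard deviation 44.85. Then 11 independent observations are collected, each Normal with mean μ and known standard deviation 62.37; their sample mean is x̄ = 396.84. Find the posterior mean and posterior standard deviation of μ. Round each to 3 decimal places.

Posterior mean ≈ 398.398; posterior SD ≈ 17.342

Prior precision 1/τ₀² = 1/44.85² = 0.00049714; data precision n/σ² = 11/62.37² = 0.00282775.
Posterior precision = 0.00049714 + 0.00282775 = 0.00332489, giving posterior SD = 1/√0.00332489 = 17.342.
Posterior mean = (0.00049714·407.26 + 0.00282775·396.84) / 0.00332489 = 398.398.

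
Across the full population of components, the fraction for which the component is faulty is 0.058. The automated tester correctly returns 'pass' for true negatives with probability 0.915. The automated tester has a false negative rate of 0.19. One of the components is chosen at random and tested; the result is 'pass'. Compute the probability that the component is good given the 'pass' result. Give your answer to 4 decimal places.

P(¬H | E) ≈ 0.9874

Write H for 'the component is faulty'. Prior odds H:¬H = 0.058/0.942 = 0.061571. For the 'pass' outcome, the likelihood ratio is 0.19/0.915 = 0.20765.
Posterior odds = 0.061571 × 0.20765 = 0.012785, so P(H|E) = 0.012785/(1+0.012785) = 0.0126. Then P(¬H|E) = 1 − 0.0126 = 0.9874.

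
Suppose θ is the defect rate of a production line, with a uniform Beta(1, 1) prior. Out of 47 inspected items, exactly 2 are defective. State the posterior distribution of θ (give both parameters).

Posterior: Beta(3, 46)

Observing 2 successes and 45 failures updates Beta(1, 1) by adding the success and failure counts to the two shape parameters: α = 1+2 = 3, β = 1+45 = 46.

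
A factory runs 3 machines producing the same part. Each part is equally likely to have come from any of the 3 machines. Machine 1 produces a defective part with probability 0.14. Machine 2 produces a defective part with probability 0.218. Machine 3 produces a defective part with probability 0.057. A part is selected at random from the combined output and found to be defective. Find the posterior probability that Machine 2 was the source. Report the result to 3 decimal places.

Posterior probability ≈ 0.525

P(defective|M1) = 0.14; P(defective|M2) = 0.218; P(defective|M3) = 0.057.
Prior × likelihood for each source: 0.333333·0.14=0.04667, 0.333333·0.218=0.07267, 0.333333·0.057=0.01900. Summing gives P(defective) = 0.13833.
P(Machine 2 | defective) = 0.07267 / 0.13833 = 0.525.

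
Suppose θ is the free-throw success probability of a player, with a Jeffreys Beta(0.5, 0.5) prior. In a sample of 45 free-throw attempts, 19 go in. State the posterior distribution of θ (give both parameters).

Posterior: Beta(19.5, 26.5)

The binomial likelihood is conjugate to the Beta prior: with 19 successes and 26 failures, the posterior is Beta(0.5+19, 0.5+26) = Beta(19.5, 26.5).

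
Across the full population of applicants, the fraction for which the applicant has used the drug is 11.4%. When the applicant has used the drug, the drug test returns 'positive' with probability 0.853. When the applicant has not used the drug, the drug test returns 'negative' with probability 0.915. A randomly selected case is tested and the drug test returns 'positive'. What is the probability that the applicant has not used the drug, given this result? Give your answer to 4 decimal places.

Let H be the event that the applicant has used the drug. P(H) = 0.114, so P(¬H) = 0.886. With E the 'positive' result, P(E|H) = 0.853 and P(E|¬H) = 0.085.
P(E) = 0.853·0.114 + 0.085·0.886 = 0.097242 + 0.075310 = 0.17255.
By Bayes' theorem, P(H|E) = 0.097242 / 0.17255 = 0.5636. Hence P(¬H|E) = 1 − 0.5636 = 0.4364.

P(¬H | E) ≈ 0.4364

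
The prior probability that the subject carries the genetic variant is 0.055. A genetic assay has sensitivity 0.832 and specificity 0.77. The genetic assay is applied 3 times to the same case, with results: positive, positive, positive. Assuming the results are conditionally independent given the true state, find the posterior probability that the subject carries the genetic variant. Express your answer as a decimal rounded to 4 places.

Let H be the event that the subject carries the genetic variant; start with P(H) = 0.055. P('positive'|H) = 0.832, P('positive'|¬H) = 0.23.
Update on result 1 ('positive'): P(H) ← 0.832·0.0550 / (0.832·0.0550 + 0.23·0.9450) = 0.045760/0.26311 = 0.1739.
Update on result 2 ('positive'): P(H) ← 0.832·0.1739 / (0.832·0.1739 + 0.23·0.8261) = 0.14470/0.33470 = 0.4323.
Update on result 3 ('positive'): P(H) ← 0.832·0.4323 / (0.832·0.4323 + 0.23·0.5677) = 0.35970/0.49026 = 0.7337.

Posterior P(H) ≈ 0.7337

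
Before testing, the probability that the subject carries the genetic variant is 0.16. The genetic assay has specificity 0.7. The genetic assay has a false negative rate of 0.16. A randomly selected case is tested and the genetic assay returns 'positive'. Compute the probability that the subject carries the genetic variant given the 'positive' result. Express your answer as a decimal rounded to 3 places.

P(H | E) ≈ 0.348

Let H be the event that the subject carries the genetic variant. P(H) = 0.16, so P(¬H) = 0.84. With E the 'positive' result, P(E|H) = 0.84 and P(E|¬H) = 0.3.
P(E) = 0.84·0.16 + 0.3·0.84 = 0.13440 + 0.25200 = 0.38640.
By Bayes' theorem, P(H|E) = 0.13440 / 0.38640 = 0.348.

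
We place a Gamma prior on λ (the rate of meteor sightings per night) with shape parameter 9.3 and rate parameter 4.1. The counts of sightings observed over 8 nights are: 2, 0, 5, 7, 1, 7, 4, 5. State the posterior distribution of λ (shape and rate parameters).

Total count ∑xᵢ = 31 over n = 8 nights.
Gamma is conjugate to the Poisson likelihood: posterior is Gamma(shape = 9.3+31 = 40.3, rate = 4.1+8 = 12.1).

Posterior: Gamma(shape=40.3, rate=12.1)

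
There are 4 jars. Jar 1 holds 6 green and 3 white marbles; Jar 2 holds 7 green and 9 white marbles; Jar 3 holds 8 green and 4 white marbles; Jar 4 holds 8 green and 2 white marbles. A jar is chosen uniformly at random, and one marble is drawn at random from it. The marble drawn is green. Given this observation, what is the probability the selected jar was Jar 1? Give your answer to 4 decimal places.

Posterior probability ≈ 0.2593

Tabulate prior·likelihood by source: [1] prior 0.25, lik 0.6667, product 0.1667; [2] prior 0.25, lik 0.4375, product 0.1094; [3] prior 0.25, lik 0.6667, product 0.1667; [4] prior 0.25, lik 0.8, product 0.2000.
Normalizing constant = 0.64271; the posterior for Jar 1 is its product over the sum, 0.1667/0.64271 = 0.2593.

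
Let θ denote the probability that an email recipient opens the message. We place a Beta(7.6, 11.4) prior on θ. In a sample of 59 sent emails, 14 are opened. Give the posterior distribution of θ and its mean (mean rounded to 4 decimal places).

Posterior: Beta(21.6, 56.4); mean ≈ 0.2769

Observing 14 successes and 45 failures updates Beta(7.6, 11.4) by adding the success and failure counts to the two shape parameters: α = 7.6+14 = 21.6, β = 11.4+45 = 56.4.
E[θ | data] = 21.6/(21.6+56.4) = 0.2769.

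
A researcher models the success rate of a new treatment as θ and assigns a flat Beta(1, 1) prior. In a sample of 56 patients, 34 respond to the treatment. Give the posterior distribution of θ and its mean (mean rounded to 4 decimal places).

Observing 34 successes and 22 failures updates Beta(1, 1) by adding the success and failure counts to the two shape parameters: α = 1+34 = 35, β = 1+22 = 23.
Posterior mean = α/(α+β) = 35/58 = 0.6034.

Posterior: Beta(35, 23); mean ≈ 0.6034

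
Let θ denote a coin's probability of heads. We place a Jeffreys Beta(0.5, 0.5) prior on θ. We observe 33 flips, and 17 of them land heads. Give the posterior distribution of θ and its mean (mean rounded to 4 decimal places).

The binomial likelihood is conjugate to the Beta prior: with 17 successes and 16 failures, the posterior is Beta(0.5+17, 0.5+16) = Beta(17.5, 16.5).
E[θ | data] = 17.5/(17.5+16.5) = 0.5147.

Posterior: Beta(17.5, 16.5); mean ≈ 0.5147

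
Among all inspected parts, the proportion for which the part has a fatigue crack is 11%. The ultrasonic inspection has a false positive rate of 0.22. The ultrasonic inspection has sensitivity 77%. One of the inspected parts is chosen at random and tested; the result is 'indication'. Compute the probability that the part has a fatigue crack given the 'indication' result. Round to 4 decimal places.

P(H | E) ≈ 0.3020

Let H be the event that the part has a fatigue crack. P(H) = 0.11, so P(¬H) = 0.89. With E the 'indication' result, P(E|H) = 0.77 and P(E|¬H) = 0.22.
P(E) = 0.77·0.11 + 0.22·0.89 = 0.084700 + 0.19580 = 0.28050.
By Bayes' theorem, P(H|E) = 0.084700 / 0.28050 = 0.3020.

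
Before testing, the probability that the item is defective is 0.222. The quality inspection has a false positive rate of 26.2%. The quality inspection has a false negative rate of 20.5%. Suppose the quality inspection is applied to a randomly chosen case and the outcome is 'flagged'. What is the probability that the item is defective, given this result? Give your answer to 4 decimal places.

P(H | E) ≈ 0.4640

Write H for 'the item is defective'. Prior odds H:¬H = 0.222/0.778 = 0.28535. For the 'flagged' outcome, the likelihood ratio is 0.795/0.262 = 3.0344.
Posterior odds = 0.28535 × 3.0344 = 0.86584, so P(H|E) = 0.86584/(1+0.86584) = 0.4640.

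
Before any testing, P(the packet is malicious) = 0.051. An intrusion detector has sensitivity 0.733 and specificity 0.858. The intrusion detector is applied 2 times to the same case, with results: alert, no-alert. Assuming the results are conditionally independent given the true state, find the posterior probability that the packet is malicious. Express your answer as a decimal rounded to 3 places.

Let H be the event that the packet is malicious; start with P(H) = 0.051. P('alert'|H) = 0.733, P('alert'|¬H) = 0.142.
Update on result 1 ('alert'): P(H) ← 0.733·0.0510 / (0.733·0.0510 + 0.142·0.9490) = 0.037383/0.17214 = 0.2172.
Update on result 2 ('no-alert'): P(H) ← 0.267·0.2172 / (0.267·0.2172 + 0.858·0.7828) = 0.057983/0.72966 = 0.0795.

Posterior P(H) ≈ 0.079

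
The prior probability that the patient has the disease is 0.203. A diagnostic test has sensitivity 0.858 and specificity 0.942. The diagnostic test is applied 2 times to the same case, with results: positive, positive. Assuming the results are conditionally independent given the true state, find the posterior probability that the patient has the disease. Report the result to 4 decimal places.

Posterior P(H) ≈ 0.9824

Let H be the event that the patient has the disease; start with P(H) = 0.203. P('positive'|H) = 0.858, P('positive'|¬H) = 0.058.
Update on result 1 ('positive'): P(H) ← 0.858·0.2030 / (0.858·0.2030 + 0.058·0.7970) = 0.17417/0.22040 = 0.7903.
Update on result 2 ('positive'): P(H) ← 0.858·0.7903 / (0.858·0.7903 + 0.058·0.2097) = 0.67805/0.69021 = 0.9824.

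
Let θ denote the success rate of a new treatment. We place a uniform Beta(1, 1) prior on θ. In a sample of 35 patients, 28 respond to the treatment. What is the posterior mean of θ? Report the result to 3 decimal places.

Posterior mean ≈ 0.784

Observing 28 successes and 7 failures updates Beta(1, 1) by adding the success and failure counts to the two shape parameters: α = 1+28 = 29, β = 1+7 = 8.
E[θ | data] = 29/(29+8) = 0.784.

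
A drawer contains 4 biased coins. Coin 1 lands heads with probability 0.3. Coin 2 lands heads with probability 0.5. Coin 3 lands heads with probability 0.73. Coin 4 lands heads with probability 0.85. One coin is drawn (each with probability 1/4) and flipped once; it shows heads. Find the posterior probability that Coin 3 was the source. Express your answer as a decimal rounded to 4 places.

Posterior probability ≈ 0.3067

P(heads|C1) = 0.3; P(heads|C2) = 0.5; P(heads|C3) = 0.73; P(heads|C4) = 0.85.
Prior × likelihood for each source: 0.25·0.3=0.07500, 0.25·0.5=0.1250, 0.25·0.73=0.1825, 0.25·0.85=0.2125. Summing gives P(heads) = 0.59500.
P(Coin 3 | heads) = 0.1825 / 0.59500 = 0.3067.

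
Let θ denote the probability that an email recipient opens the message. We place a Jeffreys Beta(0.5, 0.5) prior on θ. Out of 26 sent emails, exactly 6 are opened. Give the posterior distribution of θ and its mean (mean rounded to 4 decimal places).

Posterior: Beta(6.5, 20.5); mean ≈ 0.2407

Observing 6 successes and 20 failures updates Beta(0.5, 0.5) by adding the success and failure counts to the two shape parameters: α = 0.5+6 = 6.5, β = 0.5+20 = 20.5.
E[θ | data] = 6.5/(6.5+20.5) = 0.2407.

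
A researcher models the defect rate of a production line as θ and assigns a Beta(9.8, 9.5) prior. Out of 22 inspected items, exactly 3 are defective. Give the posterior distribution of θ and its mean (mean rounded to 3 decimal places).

Posterior: Beta(12.8, 28.5); mean ≈ 0.310

The binomial likelihood is conjugate to the Beta prior: with 3 successes and 19 failures, the posterior is Beta(9.8+3, 9.5+19) = Beta(12.8, 28.5).
E[θ | data] = 12.8/(12.8+28.5) = 0.310.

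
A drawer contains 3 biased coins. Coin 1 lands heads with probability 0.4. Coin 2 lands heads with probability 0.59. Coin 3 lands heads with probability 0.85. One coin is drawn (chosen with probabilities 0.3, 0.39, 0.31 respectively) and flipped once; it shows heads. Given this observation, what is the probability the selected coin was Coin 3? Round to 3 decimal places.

Posterior probability ≈ 0.429

Tabulate prior·likelihood by source: [1] prior 0.3, lik 0.4, product 0.1200; [2] prior 0.39, lik 0.59, product 0.2301; [3] prior 0.31, lik 0.85, product 0.2635.
Normalizing constant = 0.61360; the posterior for Coin 3 is its product over the sum, 0.2635/0.61360 = 0.429.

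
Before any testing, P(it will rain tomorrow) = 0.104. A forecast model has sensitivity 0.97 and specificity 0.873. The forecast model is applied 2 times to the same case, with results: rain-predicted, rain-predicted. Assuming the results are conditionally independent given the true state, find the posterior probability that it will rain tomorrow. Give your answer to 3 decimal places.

Posterior P(H) ≈ 0.871

With H the event that it will rain tomorrow, the joint likelihood of the observed sequence is P(data|H) = 0.97·0.97 = 0.94090 and P(data|¬H) = 0.127·0.127 = 0.016129.
Bayes: P(H|data) = 0.104·0.94090 / (0.104·0.94090 + 0.896·0.016129) = 0.097854/0.11231 = 0.8713.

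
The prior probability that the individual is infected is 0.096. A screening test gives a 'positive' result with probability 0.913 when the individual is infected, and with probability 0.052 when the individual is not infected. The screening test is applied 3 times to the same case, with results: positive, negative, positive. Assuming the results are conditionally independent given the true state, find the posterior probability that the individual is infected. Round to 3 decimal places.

Posterior P(H) ≈ 0.750

Let H be the event that the individual is infected; start with P(H) = 0.096. P('positive'|H) = 0.913, P('positive'|¬H) = 0.052.
Update on result 1 ('positive'): P(H) ← 0.913·0.0960 / (0.913·0.0960 + 0.052·0.9040) = 0.087648/0.13466 = 0.6509.
Update on result 2 ('negative'): P(H) ← 0.087·0.6509 / (0.087·0.6509 + 0.948·0.3491) = 0.056629/0.38757 = 0.1461.
Update on result 3 ('positive'): P(H) ← 0.913·0.1461 / (0.913·0.1461 + 0.052·0.8539) = 0.13340/0.17780 = 0.7503.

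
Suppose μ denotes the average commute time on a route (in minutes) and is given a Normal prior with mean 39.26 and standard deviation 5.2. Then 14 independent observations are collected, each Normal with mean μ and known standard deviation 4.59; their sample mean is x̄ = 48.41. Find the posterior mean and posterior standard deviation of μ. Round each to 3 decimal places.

Posterior mean ≈ 47.928; posterior SD ≈ 1.194

With known σ, the Normal prior is conjugate. Weight on the data is w = (n/σ²)/(n/σ² + 1/τ₀²) = 0.664512/(0.664512+0.0369822) = 0.94728.
Posterior mean = w·x̄ + (1−w)·μ₀ = 0.94728·48.41 + 0.052719·39.26 = 47.928. Posterior variance = 1/(0.664512+0.0369822) = 1.42553, so SD = 1.194.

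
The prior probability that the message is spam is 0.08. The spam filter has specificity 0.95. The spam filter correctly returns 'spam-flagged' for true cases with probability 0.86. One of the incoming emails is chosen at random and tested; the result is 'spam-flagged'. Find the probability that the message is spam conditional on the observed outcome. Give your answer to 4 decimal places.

P(H | E) ≈ 0.5993

Let H be the event that the message is spam. P(H) = 0.08, so P(¬H) = 0.92. With E the 'spam-flagged' result, P(E|H) = 0.86 and P(E|¬H) = 0.05.
P(E) = 0.86·0.08 + 0.05·0.92 = 0.068800 + 0.046000 = 0.11480.
By Bayes' theorem, P(H|E) = 0.068800 / 0.11480 = 0.5993.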